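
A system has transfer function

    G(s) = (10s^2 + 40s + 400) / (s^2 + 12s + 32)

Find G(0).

Set s = 0: G(0) = (400) / (32) = 25/2.

G(0) = 25/2 ≈ 12.50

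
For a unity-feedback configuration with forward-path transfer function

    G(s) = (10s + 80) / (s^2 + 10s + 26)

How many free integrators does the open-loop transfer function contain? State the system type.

The denominator has no factor of s at the origin — no free integrator — so this is a Type 0 system.

Type 0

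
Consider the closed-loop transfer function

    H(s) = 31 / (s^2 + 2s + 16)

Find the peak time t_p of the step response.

Comparing s^2 + 2s + 16 to s^2 + 2ζωₙs + ωₙ²: ωₙ = 4 rad/s and ζ = 2/(2·4) = 0.25.
ζωₙ = 2/2 = 1, so ω_d = ωₙ√(1−ζ²) = √(ωₙ² − (ζωₙ)²) = √(16 − 1²) = √15 ≈ 3.873 rad/s.
t_p = π/ω_d = π/3.873 ≈ 0.8112 s.

t_p ≈ 0.8112 s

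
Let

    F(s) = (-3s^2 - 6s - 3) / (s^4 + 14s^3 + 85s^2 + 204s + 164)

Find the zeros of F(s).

s = -1, -1

Set the numerator to zero: -3s^2 - 6s - 3 = 0, i.e. -3·(s^2 + 2s + 1) = 0.
Factoring: (s + 1)^2 = 0.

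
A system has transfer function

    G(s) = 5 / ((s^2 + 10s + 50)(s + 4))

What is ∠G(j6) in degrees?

∠G(j6) ≈ -133.2°

At s = j6: numerator = 5, denominator = -304 + j324.
∠G = ∠num − ∠den = 0° − (133.18°) = -133.2°.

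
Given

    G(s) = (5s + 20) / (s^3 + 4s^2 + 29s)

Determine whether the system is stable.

The denominator s^3 + 4s^2 + 29s factors as s(s^2 + 4s + 29), giving poles at s = 0, -2 + 5j, -2 - 5j.
Since the simple pole(s) at s = 0 lie on the jω-axis with none in the right half-plane, the system is marginally stable.

marginally stable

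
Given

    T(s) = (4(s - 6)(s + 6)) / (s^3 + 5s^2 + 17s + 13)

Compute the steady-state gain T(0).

Set s = 0: T(0) = (-144) / (13) = -144/13.

T(0) = -144/13 ≈ -11.08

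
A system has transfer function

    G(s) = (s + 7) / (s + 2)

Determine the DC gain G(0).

Set s = 0: G(0) = (7) / (2) = 7/2.

G(0) = 7/2 ≈ 3.500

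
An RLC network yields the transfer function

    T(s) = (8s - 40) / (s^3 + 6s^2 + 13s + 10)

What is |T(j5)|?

|T(j5)| ≈ 0.3714

Substitute s = j5: numerator = -40 + j40, denominator = -140 - j60.
|T(j5)| = |-40 + j40| / |-140 - j60| = 56.569 / 152.32 ≈ 0.3714.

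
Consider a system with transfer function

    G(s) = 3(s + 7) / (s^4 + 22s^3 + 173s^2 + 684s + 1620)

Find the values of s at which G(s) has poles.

s = -2 + 4j, -2 - 4j, -9, -9

The poles are the roots of the denominator s^4 + 22s^3 + 173s^2 + 684s + 1620 = 0.
Trying s = -9: the polynomial evaluates to 0, so (s + 9) is a factor.
Dividing out leaves s^3 + 13s^2 + 56s + 180 = 0.
This factors further as (s^2 + 4s + 20)(s + 9) = 0.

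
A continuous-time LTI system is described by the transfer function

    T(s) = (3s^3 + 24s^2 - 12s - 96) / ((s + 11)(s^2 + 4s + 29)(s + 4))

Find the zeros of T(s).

Set the numerator to zero: 3s^3 + 24s^2 - 12s - 96 = 0, i.e. 3·(s^3 + 8s^2 - 4s - 32) = 0.
Factoring: (s + 8)(s - 2)(s + 2) = 0.

s = -8, 2, -2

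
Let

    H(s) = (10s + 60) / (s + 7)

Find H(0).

Set s = 0: H(0) = (60) / (7) = 60/7.

H(0) = 60/7 ≈ 8.571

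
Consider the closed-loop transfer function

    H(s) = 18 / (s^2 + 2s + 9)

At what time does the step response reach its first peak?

Comparing s^2 + 2s + 9 to s^2 + 2ζωₙs + ωₙ²: ωₙ = 3 rad/s and ζ = 2/(2·3) ≈ 0.3333.
ζωₙ = 2/2 = 1, so ω_d = ωₙ√(1−ζ²) = √(ωₙ² − (ζωₙ)²) = √(9 − 1²) = √8 ≈ 2.828 rad/s.
t_p = π/ω_d = π/2.828 ≈ 1.111 s.

t_p ≈ 1.111 s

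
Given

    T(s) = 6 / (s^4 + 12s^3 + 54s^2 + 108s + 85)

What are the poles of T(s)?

s = -4 ± j, -2 ± j

The poles are the roots of the denominator s^4 + 12s^3 + 54s^2 + 108s + 85 = 0.
No real roots exist; factor into two real quadratics: (s^2 + 8s + 17)(s^2 + 4s + 5) = 0.
Each quadratic gives a conjugate pair via the quadratic formula.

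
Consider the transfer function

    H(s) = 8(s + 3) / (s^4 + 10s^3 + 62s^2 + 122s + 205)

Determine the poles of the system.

The poles are the roots of the denominator s^4 + 10s^3 + 62s^2 + 122s + 205 = 0.
No real roots exist; factor into two real quadratics: (s^2 + 2s + 5)(s^2 + 8s + 41) = 0.
Each quadratic gives a conjugate pair via the quadratic formula.

s = -1 + 2j, -1 - 2j, -4 + 5j, -4 - 5j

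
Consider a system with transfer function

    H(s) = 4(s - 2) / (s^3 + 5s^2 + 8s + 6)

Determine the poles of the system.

The poles are the roots of the denominator s^3 + 5s^2 + 8s + 6 = 0.
Trying s = -3: the polynomial evaluates to 0, so (s + 3) is a factor.
Dividing out leaves s^2 + 2s + 2 = 0.
The quadratic formula then gives s = -1 ± 1j.

s = -1 ± j, -3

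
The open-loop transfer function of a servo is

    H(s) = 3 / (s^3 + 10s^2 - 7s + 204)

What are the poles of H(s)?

s = 1 ± 4j, -12

The poles are the roots of the denominator s^3 + 10s^2 - 7s + 204 = 0.
Trying s = -12: the polynomial evaluates to 0, so (s + 12) is a factor.
Dividing out leaves s^2 - 2s + 17 = 0.
The quadratic formula then gives s = 1 ± 4j.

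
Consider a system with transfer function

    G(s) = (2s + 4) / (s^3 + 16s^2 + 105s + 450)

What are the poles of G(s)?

s = -3 ± 6j, -10

The poles are the roots of the denominator s^3 + 16s^2 + 105s + 450 = 0.
Trying s = -10: the polynomial evaluates to 0, so (s + 10) is a factor.
Dividing out leaves s^2 + 6s + 45 = 0.
The quadratic formula then gives s = -3 ± 6j.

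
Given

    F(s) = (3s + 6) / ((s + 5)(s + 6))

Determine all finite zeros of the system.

s = -2

Set the numerator to zero: 3s + 6 = 0, i.e. 3·(s + 2) = 0.
So s = -2.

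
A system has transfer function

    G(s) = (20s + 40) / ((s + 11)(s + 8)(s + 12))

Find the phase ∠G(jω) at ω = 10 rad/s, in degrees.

∠G(j10) ≈ -54.73°

At s = j10: numerator = 40 + j200, denominator = -2044 + j2160.
∠G = ∠num − ∠den = 78.690° − (133.42°) = -54.73°.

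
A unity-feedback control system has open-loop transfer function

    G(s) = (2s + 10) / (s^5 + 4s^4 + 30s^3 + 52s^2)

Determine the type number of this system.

Factor s from the denominator: s^5 + 4s^4 + 30s^3 + 52s^2 = s^2·(s^3 + 4s^2 + 30s + 52).
There are 2 poles at the origin, so the system is Type 2.

Type 2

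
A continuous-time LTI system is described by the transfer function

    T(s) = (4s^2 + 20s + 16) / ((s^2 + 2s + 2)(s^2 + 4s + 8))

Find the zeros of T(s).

Set the numerator to zero: 4s^2 + 20s + 16 = 0, i.e. 4·(s^2 + 5s + 4) = 0.
Factoring: (s + 4)(s + 1) = 0.

s = -4, -1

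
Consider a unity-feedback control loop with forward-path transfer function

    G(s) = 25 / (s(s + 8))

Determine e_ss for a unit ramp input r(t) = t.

G(s) has one pole at the origin.
This is a Type 1 system. Kv = lim_{s→0} s·G(s) = 25/8.
e_ss = 1/Kv = 1/(25/8) = 8/25 ≈ 0.3200.

e_ss = 0.3200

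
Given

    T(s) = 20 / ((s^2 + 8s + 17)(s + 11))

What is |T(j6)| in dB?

|T(j6)|_dB ≈ -30.2 dB

Substitute s = j6: numerator = 20, denominator = -497 + j414.
|T(j6)| = |20| / |-497 + j414| = 20 / 646.84 ≈ 0.03092.
In decibels: 20·log₁₀(0.03092) ≈ -30.2 dB.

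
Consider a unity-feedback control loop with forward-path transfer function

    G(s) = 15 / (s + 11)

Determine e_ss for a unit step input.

e_ss = 0.4231

G(s) has no poles at the origin.
This is a Type 0 system. Kp = lim_{s→0} G(s) = 15/11.
e_ss = 1/(1 + Kp) = 1/(1 + 15/11) = 11/26 ≈ 0.4231.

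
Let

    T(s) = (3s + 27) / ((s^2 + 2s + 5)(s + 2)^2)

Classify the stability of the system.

stable

The poles can be read from the denominator factors: s = -1 + 2j, -1 - 2j, -2, -2.
Since all poles lie strictly in the left half-plane, the system is stable.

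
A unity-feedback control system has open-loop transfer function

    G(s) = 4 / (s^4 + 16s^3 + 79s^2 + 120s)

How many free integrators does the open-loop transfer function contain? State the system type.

The denominator has 1 factor of s at the origin (free integrator), so this is a Type 1 system.

Type 1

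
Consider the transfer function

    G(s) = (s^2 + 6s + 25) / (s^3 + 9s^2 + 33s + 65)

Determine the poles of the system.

The poles are the roots of the denominator s^3 + 9s^2 + 33s + 65 = 0.
Trying s = -5: the polynomial evaluates to 0, so (s + 5) is a factor.
Dividing out leaves s^2 + 4s + 13 = 0.
The quadratic formula then gives s = -2 ± 3j.

s = -2 ± 3j, -5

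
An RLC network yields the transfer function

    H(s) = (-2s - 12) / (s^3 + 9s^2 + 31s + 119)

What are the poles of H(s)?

The poles are the roots of the denominator s^3 + 9s^2 + 31s + 119 = 0.
Trying s = -7: the polynomial evaluates to 0, so (s + 7) is a factor.
Dividing out leaves s^2 + 2s + 17 = 0.
The quadratic formula then gives s = -1 ± 4j.

s = -1 + 4j, -1 - 4j, -7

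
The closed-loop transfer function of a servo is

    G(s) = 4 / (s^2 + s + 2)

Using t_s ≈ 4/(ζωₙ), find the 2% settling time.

t_s ≈ 8 s

Comparing s^2 + s + 2 to s^2 + 2ζωₙs + ωₙ²: ωₙ = √2 ≈ 1.414 rad/s and ζ = 1/(2·√2) ≈ 0.3536.
ζωₙ = 1/2 = 0.5, so t_s ≈ 4/(ζωₙ) = 4/0.5 = 8 s.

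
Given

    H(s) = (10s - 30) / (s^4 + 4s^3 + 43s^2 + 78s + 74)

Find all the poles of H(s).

s = -1 ± j, -1 ± 6j

The poles are the roots of the denominator s^4 + 4s^3 + 43s^2 + 78s + 74 = 0.
No real roots exist; factor into two real quadratics: (s^2 + 2s + 2)(s^2 + 2s + 37) = 0.
Each quadratic gives a conjugate pair via the quadratic formula.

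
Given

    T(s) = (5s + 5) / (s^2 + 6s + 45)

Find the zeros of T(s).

Set the numerator to zero: 5s + 5 = 0, i.e. 5·(s + 1) = 0.
So s = -1.

s = -1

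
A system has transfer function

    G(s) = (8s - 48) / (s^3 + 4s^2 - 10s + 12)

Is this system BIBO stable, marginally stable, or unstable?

unstable

The denominator s^3 + 4s^2 - 10s + 12 factors as (s + 6)(s^2 - 2s + 2), giving poles at s = -6, 1 ± j.
Since the pole(s) at s = 1 + j, 1 - j lie in the right half-plane, the system is unstable.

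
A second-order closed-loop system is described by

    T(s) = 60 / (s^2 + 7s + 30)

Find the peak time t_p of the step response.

t_p ≈ 0.7457 s

Comparing s^2 + 7s + 30 to s^2 + 2ζωₙs + ωₙ²: ωₙ = √30 ≈ 5.477 rad/s and ζ = 7/(2·√30) ≈ 0.6390.
ζωₙ = 7/2 = 3.5, so ω_d = ωₙ√(1−ζ²) = √(ωₙ² − (ζωₙ)²) = √(30 − 3.5²) = √17.75 ≈ 4.213 rad/s.
t_p = π/ω_d = π/4.213 ≈ 0.7457 s.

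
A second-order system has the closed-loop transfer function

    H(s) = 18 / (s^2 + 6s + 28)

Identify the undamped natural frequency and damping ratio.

ωₙ ≈ 5.292 rad/s, ζ ≈ 0.5669

Compare the denominator to the standard form s^2 + 2ζωₙs + ωₙ².
ωₙ² = 28, so ωₙ = √28 ≈ 5.292 rad/s.
2ζωₙ = 6, so ζ = 6/(2·√28) ≈ 0.5669.
With ζ = 0.5669 the response is underdamped.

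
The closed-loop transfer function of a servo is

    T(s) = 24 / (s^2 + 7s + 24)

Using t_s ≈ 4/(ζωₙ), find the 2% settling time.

Comparing s^2 + 7s + 24 to s^2 + 2ζωₙs + ωₙ²: ωₙ = √24 ≈ 4.899 rad/s and ζ = 7/(2·√24) ≈ 0.7144.
ζωₙ = 7/2 = 3.5, so t_s ≈ 4/(ζωₙ) = 4/3.5 ≈ 1.143 s.

t_s ≈ 1.143 s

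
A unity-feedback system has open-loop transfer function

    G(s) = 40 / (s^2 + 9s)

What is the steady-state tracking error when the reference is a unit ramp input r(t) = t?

e_ss = 0.2250

G(s) has one pole at the origin.
This is a Type 1 system. Kv = lim_{s→0} s·G(s) = 40/9.
e_ss = 1/Kv = 1/(40/9) = 9/40 ≈ 0.2250.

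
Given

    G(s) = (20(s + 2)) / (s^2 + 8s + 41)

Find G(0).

Set s = 0: G(0) = (40) / (41) = 40/41.

G(0) = 40/41 ≈ 0.9756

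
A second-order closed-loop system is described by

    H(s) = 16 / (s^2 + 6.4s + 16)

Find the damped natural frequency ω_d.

ω_d = 2.400 rad/s

Comparing s^2 + 6.4s + 16 to s^2 + 2ζωₙs + ωₙ²: ωₙ = 4 rad/s and ζ = 6.4/(2·4) = 0.8.
ζωₙ = 6.4/2 = 3.2, so ω_d = ωₙ√(1−ζ²) = √(ωₙ² − (ζωₙ)²) = √(16 − 3.2²) = √5.76 = 2.400 rad/s.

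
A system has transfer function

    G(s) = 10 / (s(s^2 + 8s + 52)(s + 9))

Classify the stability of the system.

marginally stable

The poles can be read from the denominator factors: s = 0, -4 ± 6j, -9.
Since the simple pole(s) at s = 0 lie on the jω-axis with none in the right half-plane, the system is marginally stable.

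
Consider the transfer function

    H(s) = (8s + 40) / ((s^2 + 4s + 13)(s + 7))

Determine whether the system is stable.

stable

The poles can be read from the denominator factors: s = -2 + 3j, -2 - 3j, -7.
Since all poles lie strictly in the left half-plane, the system is stable.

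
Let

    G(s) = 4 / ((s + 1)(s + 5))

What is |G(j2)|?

Substitute s = j2: numerator = 4, denominator = 1 + j12.
|G(j2)| = |4| / |1 + j12| = 4 / 12.042 ≈ 0.3322.

|G(j2)| ≈ 0.3322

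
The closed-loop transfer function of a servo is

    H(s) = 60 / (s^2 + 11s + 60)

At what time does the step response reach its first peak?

t_p ≈ 0.5760 s

Comparing s^2 + 11s + 60 to s^2 + 2ζωₙs + ωₙ²: ωₙ = √60 ≈ 7.746 rad/s and ζ = 11/(2·√60) ≈ 0.7100.
ζωₙ = 11/2 = 5.5, so ω_d = ωₙ√(1−ζ²) = √(ωₙ² − (ζωₙ)²) = √(60 − 5.5²) = √29.75 ≈ 5.454 rad/s.
t_p = π/ω_d = π/5.454 ≈ 0.5760 s.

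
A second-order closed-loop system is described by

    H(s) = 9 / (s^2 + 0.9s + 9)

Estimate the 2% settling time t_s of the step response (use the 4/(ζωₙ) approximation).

Comparing s^2 + 0.9s + 9 to s^2 + 2ζωₙs + ωₙ²: ωₙ = 3 rad/s and ζ = 0.9/(2·3) = 0.15.
ζωₙ = 0.9/2 = 0.45, so t_s ≈ 4/(ζωₙ) = 4/0.45 ≈ 8.889 s.

t_s ≈ 8.889 s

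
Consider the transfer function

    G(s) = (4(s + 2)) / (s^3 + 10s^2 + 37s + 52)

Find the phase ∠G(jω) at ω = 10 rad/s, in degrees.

At s = j10: numerator = 8 + j40, denominator = -948 - j630.
∠G = ∠num − ∠den = 78.690° − (-146.39°) = 225.1°, which wraps to -134.9°.

∠G(j10) ≈ -134.9°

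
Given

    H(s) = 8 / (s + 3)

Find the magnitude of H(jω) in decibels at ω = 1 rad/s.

Substitute s = j1: numerator = 8, denominator = 3 + j1.
|H(j1)| = |8| / |3 + j1| = 8 / 3.1623 ≈ 2.530.
In decibels: 20·log₁₀(2.530) ≈ 8.06 dB.

|H(j1)|_dB ≈ 8.06 dB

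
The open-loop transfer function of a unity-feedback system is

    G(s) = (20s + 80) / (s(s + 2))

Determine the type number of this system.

Type 1

The denominator has 1 factor of s at the origin (free integrator), so this is a Type 1 system.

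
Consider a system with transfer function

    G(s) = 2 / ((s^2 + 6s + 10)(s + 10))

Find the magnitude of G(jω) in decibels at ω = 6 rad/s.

Substitute s = j6: numerator = 2, denominator = -476 + j204.
|G(j6)| = |2| / |-476 + j204| = 2 / 517.87 ≈ 0.003862.
In decibels: 20·log₁₀(0.003862) ≈ -48.3 dB.

|G(j6)|_dB ≈ -48.3 dB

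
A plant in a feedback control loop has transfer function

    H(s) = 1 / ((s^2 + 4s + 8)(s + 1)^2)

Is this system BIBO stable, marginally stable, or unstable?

stable

The poles can be read from the denominator factors: s = -2 + 2j, -2 - 2j, -1, -1.
Since all poles lie strictly in the left half-plane, the system is stable.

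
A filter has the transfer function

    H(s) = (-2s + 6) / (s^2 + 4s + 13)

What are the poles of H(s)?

s = -2 + 3j, -2 - 3j

The poles are the roots of the denominator s^2 + 4s + 13 = 0.
Using the quadratic formula: s = (-4 ± √(-36))/2 = -2 ± 3j.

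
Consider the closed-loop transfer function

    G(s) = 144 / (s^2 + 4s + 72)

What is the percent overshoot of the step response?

Comparing s^2 + 4s + 72 to s^2 + 2ζωₙs + ωₙ²: ωₙ = √72 ≈ 8.485 rad/s and ζ = 4/(2·√72) ≈ 0.2357.
%OS = 100·exp(−πζ/√(1−ζ²)) = 100·exp(−π·0.2357/√(1−0.2357²)) ≈ 46.7%.

%OS ≈ 46.7%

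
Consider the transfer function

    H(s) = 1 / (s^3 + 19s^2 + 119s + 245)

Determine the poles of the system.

The poles are the roots of the denominator s^3 + 19s^2 + 119s + 245 = 0.
Trying s = -5: the polynomial evaluates to 0, so (s + 5) is a factor.
Dividing out leaves s^2 + 14s + 49 = 0.
Factoring the quadratic: (s + 7)^2 = 0.

s = -5, -7, -7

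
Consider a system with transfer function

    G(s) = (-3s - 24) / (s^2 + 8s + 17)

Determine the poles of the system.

The poles are the roots of the denominator s^2 + 8s + 17 = 0.
Using the quadratic formula: s = (-8 ± √(-4))/2 = -4 ± 1j.

s = -4 ± j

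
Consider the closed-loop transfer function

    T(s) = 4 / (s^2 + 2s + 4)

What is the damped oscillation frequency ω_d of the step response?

Comparing s^2 + 2s + 4 to s^2 + 2ζωₙs + ωₙ²: ωₙ = 2 rad/s and ζ = 2/(2·2) = 0.5.
ζωₙ = 2/2 = 1, so ω_d = ωₙ√(1−ζ²) = √(ωₙ² − (ζωₙ)²) = √(4 − 1²) = √3 ≈ 1.732 rad/s.

ω_d ≈ 1.732 rad/s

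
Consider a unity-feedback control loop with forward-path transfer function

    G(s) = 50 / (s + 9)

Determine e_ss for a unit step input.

e_ss = 0.1525

G(s) has no poles at the origin.
This is a Type 0 system. Kp = lim_{s→0} G(s) = 50/9.
e_ss = 1/(1 + Kp) = 1/(1 + 50/9) = 9/59 ≈ 0.1525.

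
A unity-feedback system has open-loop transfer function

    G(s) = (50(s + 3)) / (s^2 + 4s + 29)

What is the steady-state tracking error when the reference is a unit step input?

e_ss = 0.1620

G(s) has no poles at the origin.
This is a Type 0 system. Kp = lim_{s→0} G(s) = 150/29.
e_ss = 1/(1 + Kp) = 1/(1 + 150/29) = 29/179 ≈ 0.1620.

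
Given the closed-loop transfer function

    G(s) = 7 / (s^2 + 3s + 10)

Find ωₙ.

Compare the denominator to the standard form s^2 + 2ζωₙs + ωₙ².
ωₙ² = 10, so ωₙ = √10 ≈ 3.162 rad/s.

ωₙ ≈ 3.162 rad/s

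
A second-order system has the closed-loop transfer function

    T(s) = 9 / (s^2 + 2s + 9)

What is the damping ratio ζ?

ζ ≈ 0.3333

Compare the denominator to the standard form s^2 + 2ζωₙs + ωₙ².
ωₙ² = 9, so ωₙ = 3 rad/s.
2ζωₙ = 2, so ζ = 2/(2·3) ≈ 0.3333.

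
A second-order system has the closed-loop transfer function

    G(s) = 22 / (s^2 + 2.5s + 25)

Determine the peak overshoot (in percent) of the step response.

%OS ≈ 44.4%

Comparing s^2 + 2.5s + 25 to s^2 + 2ζωₙs + ωₙ²: ωₙ = 5 rad/s and ζ = 2.5/(2·5) = 0.25.
%OS = 100·exp(−πζ/√(1−ζ²)) = 100·exp(−π·0.25/√(1−0.25²)) ≈ 44.4%.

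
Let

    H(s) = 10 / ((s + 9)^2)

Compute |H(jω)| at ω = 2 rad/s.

Substitute s = j2: numerator = 10, denominator = 77 + j36.
|H(j2)| = |10| / |77 + j36| = 10 / 85 ≈ 0.1176.

|H(j2)| ≈ 0.1176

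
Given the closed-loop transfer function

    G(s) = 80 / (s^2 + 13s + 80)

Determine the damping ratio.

ζ ≈ 0.7267

Compare the denominator to the standard form s^2 + 2ζωₙs + ωₙ².
ωₙ² = 80, so ωₙ = √80 ≈ 8.944 rad/s.
2ζωₙ = 13, so ζ = 13/(2·√80) ≈ 0.7267.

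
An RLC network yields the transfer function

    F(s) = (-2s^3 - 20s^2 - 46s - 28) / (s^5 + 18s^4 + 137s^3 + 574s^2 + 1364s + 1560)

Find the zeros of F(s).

s = -2, -7, -1

Set the numerator to zero: -2s^3 - 20s^2 - 46s - 28 = 0, i.e. -2·(s^3 + 10s^2 + 23s + 14) = 0.
Factoring: (s + 2)(s + 7)(s + 1) = 0.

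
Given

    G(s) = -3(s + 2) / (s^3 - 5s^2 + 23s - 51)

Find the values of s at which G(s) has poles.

s = 1 ± 4j, 3

The poles are the roots of the denominator s^3 - 5s^2 + 23s - 51 = 0.
Trying s = 3: the polynomial evaluates to 0, so (s - 3) is a factor.
Dividing out leaves s^2 - 2s + 17 = 0.
The quadratic formula then gives s = 1 ± 4j.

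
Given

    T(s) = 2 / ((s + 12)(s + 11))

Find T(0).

T(0) = 1/66 ≈ 0.01515

At s = 0 each factor (s + a) contributes a and each (s^2 + bs + c) contributes c.
T(0) = 2·1 / ((12) · (11)) = 2/132 = 1/66.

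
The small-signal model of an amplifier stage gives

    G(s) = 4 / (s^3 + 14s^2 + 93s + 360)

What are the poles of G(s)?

s = -3 + 6j, -3 - 6j, -8

The poles are the roots of the denominator s^3 + 14s^2 + 93s + 360 = 0.
Trying s = -8: the polynomial evaluates to 0, so (s + 8) is a factor.
Dividing out leaves s^2 + 6s + 45 = 0.
The quadratic formula then gives s = -3 ± 6j.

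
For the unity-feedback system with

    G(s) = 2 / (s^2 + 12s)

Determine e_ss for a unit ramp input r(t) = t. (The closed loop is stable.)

G(s) has one pole at the origin.
This is a Type 1 system. Kv = lim_{s→0} s·G(s) = 2/12 = 1/6.
e_ss = 1/Kv = 1/(1/6) = 6.

e_ss = 6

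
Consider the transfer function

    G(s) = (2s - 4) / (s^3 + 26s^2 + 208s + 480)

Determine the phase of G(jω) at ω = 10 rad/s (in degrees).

At s = j10: numerator = -4 + j20, denominator = -2120 + j1080.
∠G = ∠num − ∠den = 101.31° − (153.00°) = -51.69°.

∠G(j10) ≈ -51.69°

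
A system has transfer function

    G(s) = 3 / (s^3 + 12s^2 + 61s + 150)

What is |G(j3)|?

|G(j3)| ≈ 0.01857

Substitute s = j3: numerator = 3, denominator = 42 + j156.
|G(j3)| = |3| / |42 + j156| = 3 / 161.55 ≈ 0.01857.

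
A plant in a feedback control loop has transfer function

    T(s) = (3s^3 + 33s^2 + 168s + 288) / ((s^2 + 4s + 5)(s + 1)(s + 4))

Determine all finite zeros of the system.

Set the numerator to zero: 3s^3 + 33s^2 + 168s + 288 = 0, i.e. 3·(s^3 + 11s^2 + 56s + 96) = 0.
Factoring: (s + 3)(s^2 + 8s + 32) = 0.

s = -3, -4 + 4j, -4 - 4j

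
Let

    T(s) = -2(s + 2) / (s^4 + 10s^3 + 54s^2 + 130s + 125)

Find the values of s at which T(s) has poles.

s = -3 ± 4j, -2 ± j

The poles are the roots of the denominator s^4 + 10s^3 + 54s^2 + 130s + 125 = 0.
No real roots exist; factor into two real quadratics: (s^2 + 6s + 25)(s^2 + 4s + 5) = 0.
Each quadratic gives a conjugate pair via the quadratic formula.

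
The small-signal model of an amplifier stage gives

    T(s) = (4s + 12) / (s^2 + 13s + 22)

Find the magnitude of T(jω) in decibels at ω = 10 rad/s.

|T(j10)|_dB ≈ -11.2 dB

Substitute s = j10: numerator = 12 + j40, denominator = -78 + j130.
|T(j10)| = |12 + j40| / |-78 + j130| = 41.761 / 151.60 ≈ 0.2755.
In decibels: 20·log₁₀(0.2755) ≈ -11.2 dB.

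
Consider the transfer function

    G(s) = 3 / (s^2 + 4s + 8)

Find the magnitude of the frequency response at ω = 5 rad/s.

Substitute s = j5: numerator = 3, denominator = -17 + j20.
|G(j5)| = |3| / |-17 + j20| = 3 / 26.249 ≈ 0.1143.

|G(j5)| ≈ 0.1143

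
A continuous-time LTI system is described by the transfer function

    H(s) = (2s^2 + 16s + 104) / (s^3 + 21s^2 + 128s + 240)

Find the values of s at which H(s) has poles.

The poles are the roots of the denominator s^3 + 21s^2 + 128s + 240 = 0.
Trying s = -12: the polynomial evaluates to 0, so (s + 12) is a factor.
Dividing out leaves s^2 + 9s + 20 = 0.
Factoring the quadratic: (s + 4)(s + 5) = 0.

s = -12, -4, -5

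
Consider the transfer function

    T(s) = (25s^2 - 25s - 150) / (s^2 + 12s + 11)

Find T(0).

Set s = 0: T(0) = (-150) / (11) = -150/11.

T(0) = -150/11 ≈ -13.64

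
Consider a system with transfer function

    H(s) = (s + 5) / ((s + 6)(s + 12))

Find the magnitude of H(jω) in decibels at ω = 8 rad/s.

Substitute s = j8: numerator = 5 + j8, denominator = 8 + j144.
|H(j8)| = |5 + j8| / |8 + j144| = 9.4340 / 144.22 ≈ 0.06541.
In decibels: 20·log₁₀(0.06541) ≈ -23.7 dB.

|H(j8)|_dB ≈ -23.7 dB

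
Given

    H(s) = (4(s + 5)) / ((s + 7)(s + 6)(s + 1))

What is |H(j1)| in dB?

Substitute s = j1: numerator = 20 + j4, denominator = 28 + j54.
|H(j1)| = |20 + j4| / |28 + j54| = 20.396 / 60.828 ≈ 0.3353.
In decibels: 20·log₁₀(0.3353) ≈ -9.49 dB.

|H(j1)|_dB ≈ -9.49 dB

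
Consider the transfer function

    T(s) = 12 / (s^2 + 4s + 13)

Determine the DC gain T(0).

T(0) = 12/13 ≈ 0.9231

Set s = 0: T(0) = (12) / (13) = 12/13.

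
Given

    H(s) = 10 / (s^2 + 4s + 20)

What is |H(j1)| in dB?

|H(j1)|_dB ≈ -5.76 dB

Substitute s = j1: numerator = 10, denominator = 19 + j4.
|H(j1)| = |10| / |19 + j4| = 10 / 19.416 ≈ 0.5150.
In decibels: 20·log₁₀(0.5150) ≈ -5.76 dB.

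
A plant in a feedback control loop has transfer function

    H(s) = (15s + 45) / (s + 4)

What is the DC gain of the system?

H(0) = 45/4 ≈ 11.25

Set s = 0: H(0) = (45) / (4) = 45/4.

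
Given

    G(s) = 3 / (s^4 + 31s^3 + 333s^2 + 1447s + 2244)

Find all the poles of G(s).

The poles are the roots of the denominator s^4 + 31s^3 + 333s^2 + 1447s + 2244 = 0.
Trying s = -12: the polynomial evaluates to 0, so (s + 12) is a factor.
Dividing out leaves s^3 + 19s^2 + 105s + 187 = 0.
This factors further as (s^2 + 8s + 17)(s + 11) = 0.

s = -12, -4 ± j, -11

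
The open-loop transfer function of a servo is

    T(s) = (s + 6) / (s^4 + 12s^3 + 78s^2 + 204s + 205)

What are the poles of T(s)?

s = -2 ± j, -4 ± 5j

The poles are the roots of the denominator s^4 + 12s^3 + 78s^2 + 204s + 205 = 0.
No real roots exist; factor into two real quadratics: (s^2 + 4s + 5)(s^2 + 8s + 41) = 0.
Each quadratic gives a conjugate pair via the quadratic formula.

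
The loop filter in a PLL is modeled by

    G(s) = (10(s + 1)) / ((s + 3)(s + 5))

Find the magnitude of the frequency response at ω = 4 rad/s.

|G(j4)| ≈ 1.288

Substitute s = j4: numerator = 10 + j40, denominator = -1 + j32.
|G(j4)| = |10 + j40| / |-1 + j32| = 41.231 / 32.016 ≈ 1.288.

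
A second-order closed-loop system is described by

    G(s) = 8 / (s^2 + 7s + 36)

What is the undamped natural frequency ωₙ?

Compare the denominator to the standard form s^2 + 2ζωₙs + ωₙ².
ωₙ² = 36, so ωₙ = 6 rad/s.

ωₙ = 6 rad/s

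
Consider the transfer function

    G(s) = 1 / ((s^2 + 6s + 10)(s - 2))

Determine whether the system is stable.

unstable

The poles can be read from the denominator factors: s = -3 ± j, 2.
Since the pole(s) at s = 2 lie in the right half-plane, the system is unstable.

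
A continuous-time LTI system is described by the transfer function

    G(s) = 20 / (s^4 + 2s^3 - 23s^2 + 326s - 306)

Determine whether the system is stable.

The denominator s^4 + 2s^3 - 23s^2 + 326s - 306 factors as (s^2 - 6s + 34)(s + 9)(s - 1), giving poles at s = 3 + 5j, 3 - 5j, -9, 1.
Since the pole(s) at s = 3 ± 5j, 1 lie in the right half-plane, the system is unstable.

unstable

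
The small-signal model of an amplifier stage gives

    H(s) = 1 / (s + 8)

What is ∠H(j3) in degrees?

At s = j3: numerator = 1, denominator = 8 + j3.
∠H = ∠num − ∠den = 0° − (20.556°) = -20.56°.

∠H(j3) ≈ -20.56°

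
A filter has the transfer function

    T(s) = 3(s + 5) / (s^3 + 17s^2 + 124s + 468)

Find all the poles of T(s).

s = -4 + 6j, -4 - 6j, -9

The poles are the roots of the denominator s^3 + 17s^2 + 124s + 468 = 0.
Trying s = -9: the polynomial evaluates to 0, so (s + 9) is a factor.
Dividing out leaves s^2 + 8s + 52 = 0.
The quadratic formula then gives s = -4 ± 6j.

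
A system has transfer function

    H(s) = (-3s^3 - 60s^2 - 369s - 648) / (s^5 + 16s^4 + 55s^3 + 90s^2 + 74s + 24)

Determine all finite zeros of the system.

Set the numerator to zero: -3s^3 - 60s^2 - 369s - 648 = 0, i.e. -3·(s^3 + 20s^2 + 123s + 216) = 0.
Factoring: (s + 8)(s + 3)(s + 9) = 0.

s = -8, -3, -9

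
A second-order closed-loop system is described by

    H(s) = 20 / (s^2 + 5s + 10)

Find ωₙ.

ωₙ ≈ 3.162 rad/s

Compare the denominator to the standard form s^2 + 2ζωₙs + ωₙ².
ωₙ² = 10, so ωₙ = √10 ≈ 3.162 rad/s.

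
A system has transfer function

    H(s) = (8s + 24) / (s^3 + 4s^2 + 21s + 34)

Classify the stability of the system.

The denominator s^3 + 4s^2 + 21s + 34 factors as (s^2 + 2s + 17)(s + 2), giving poles at s = -1 ± 4j, -2.
Since all poles lie strictly in the left half-plane, the system is stable.

stable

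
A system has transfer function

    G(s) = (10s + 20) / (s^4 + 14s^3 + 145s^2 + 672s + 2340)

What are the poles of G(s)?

s = -3 ± 6j, -4 ± 6j

The poles are the roots of the denominator s^4 + 14s^3 + 145s^2 + 672s + 2340 = 0.
No real roots exist; factor into two real quadratics: (s^2 + 6s + 45)(s^2 + 8s + 52) = 0.
Each quadratic gives a conjugate pair via the quadratic formula.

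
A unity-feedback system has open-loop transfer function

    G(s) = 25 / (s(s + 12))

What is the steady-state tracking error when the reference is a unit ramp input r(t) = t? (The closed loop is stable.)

e_ss = 0.4800

G(s) has one pole at the origin.
This is a Type 1 system. Kv = lim_{s→0} s·G(s) = 25/12.
e_ss = 1/Kv = 1/(25/12) = 12/25 ≈ 0.4800.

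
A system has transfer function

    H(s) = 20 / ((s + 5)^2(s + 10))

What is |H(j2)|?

|H(j2)| ≈ 0.06763

Substitute s = j2: numerator = 20, denominator = 170 + j242.
|H(j2)| = |20| / |170 + j242| = 20 / 295.74 ≈ 0.06763.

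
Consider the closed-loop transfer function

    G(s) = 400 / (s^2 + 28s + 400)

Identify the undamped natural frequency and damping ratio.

ωₙ = 20 rad/s, ζ = 0.7

Compare the denominator to the standard form s^2 + 2ζωₙs + ωₙ².
ωₙ² = 400, so ωₙ = 20 rad/s.
2ζωₙ = 28, so ζ = 28/(2·20) = 0.7.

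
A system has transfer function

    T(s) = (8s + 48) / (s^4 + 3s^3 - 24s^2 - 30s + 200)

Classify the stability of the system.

The denominator s^4 + 3s^3 - 24s^2 - 30s + 200 factors as (s^2 - 6s + 10)(s + 4)(s + 5), giving poles at s = 3 + j, 3 - j, -4, -5.
Since the pole(s) at s = 3 + j, 3 - j lie in the right half-plane, the system is unstable.

unstable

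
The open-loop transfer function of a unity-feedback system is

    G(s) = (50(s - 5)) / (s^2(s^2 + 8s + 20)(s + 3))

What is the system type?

The denominator has 2 factors of s at the origin (free integrators), so this is a Type 2 system.

Type 2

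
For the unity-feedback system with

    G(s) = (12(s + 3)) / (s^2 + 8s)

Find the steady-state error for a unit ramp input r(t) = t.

G(s) has one pole at the origin.
This is a Type 1 system. Kv = lim_{s→0} s·G(s) = 36/8 = 9/2.
e_ss = 1/Kv = 1/(9/2) = 2/9 ≈ 0.2222.

e_ss = 0.2222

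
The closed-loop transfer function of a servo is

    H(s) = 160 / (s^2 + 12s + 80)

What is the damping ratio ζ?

Compare the denominator to the standard form s^2 + 2ζωₙs + ωₙ².
ωₙ² = 80, so ωₙ = √80 ≈ 8.944 rad/s.
2ζωₙ = 12, so ζ = 12/(2·√80) ≈ 0.6708.

ζ ≈ 0.6708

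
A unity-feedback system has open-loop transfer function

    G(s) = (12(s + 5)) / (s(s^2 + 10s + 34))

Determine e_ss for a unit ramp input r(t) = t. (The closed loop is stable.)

G(s) has one pole at the origin.
This is a Type 1 system. Kv = lim_{s→0} s·G(s) = 60/34 = 30/17.
e_ss = 1/Kv = 1/(30/17) = 17/30 ≈ 0.5667.

e_ss = 0.5667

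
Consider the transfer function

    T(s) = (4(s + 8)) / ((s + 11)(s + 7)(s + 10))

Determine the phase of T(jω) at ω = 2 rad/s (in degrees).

At s = j2: numerator = 32 + j8, denominator = 658 + j506.
∠T = ∠num − ∠den = 14.036° − (37.560°) = -23.52°.

∠T(j2) ≈ -23.52°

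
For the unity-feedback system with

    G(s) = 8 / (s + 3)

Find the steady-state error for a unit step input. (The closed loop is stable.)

G(s) has no poles at the origin.
This is a Type 0 system. Kp = lim_{s→0} G(s) = 8/3.
e_ss = 1/(1 + Kp) = 1/(1 + 8/3) = 3/11 ≈ 0.2727.

e_ss = 0.2727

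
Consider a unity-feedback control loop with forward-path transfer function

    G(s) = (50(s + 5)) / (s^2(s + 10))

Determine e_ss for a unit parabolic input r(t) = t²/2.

e_ss = 0.04000

G(s) has 2 poles at the origin.
This is a Type 2 system. Ka = lim_{s→0} s^2·G(s) = 250/10 = 25.
e_ss = 1/Ka = 1/(25) = 1/25 ≈ 0.04000.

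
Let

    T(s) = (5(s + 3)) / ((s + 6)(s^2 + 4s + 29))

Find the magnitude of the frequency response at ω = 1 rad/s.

|T(j1)| ≈ 0.09190

Substitute s = j1: numerator = 15 + j5, denominator = 164 + j52.
|T(j1)| = |15 + j5| / |164 + j52| = 15.811 / 172.05 ≈ 0.09190.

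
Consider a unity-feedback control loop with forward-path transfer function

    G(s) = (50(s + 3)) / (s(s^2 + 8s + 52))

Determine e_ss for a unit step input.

e_ss = 0

G(s) has one pole at the origin.
This is a Type 1 system; for a step input the steady-state error is zero.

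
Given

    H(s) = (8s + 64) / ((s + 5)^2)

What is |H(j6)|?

|H(j6)| ≈ 1.311

Substitute s = j6: numerator = 64 + j48, denominator = -11 + j60.
|H(j6)| = |64 + j48| / |-11 + j60| = 80 / 61 ≈ 1.311.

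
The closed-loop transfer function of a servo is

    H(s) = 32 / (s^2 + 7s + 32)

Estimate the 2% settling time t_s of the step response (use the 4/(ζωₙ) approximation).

t_s ≈ 1.143 s

Comparing s^2 + 7s + 32 to s^2 + 2ζωₙs + ωₙ²: ωₙ = √32 ≈ 5.657 rad/s and ζ = 7/(2·√32) ≈ 0.6187.
ζωₙ = 7/2 = 3.5, so t_s ≈ 4/(ζωₙ) = 4/3.5 ≈ 1.143 s.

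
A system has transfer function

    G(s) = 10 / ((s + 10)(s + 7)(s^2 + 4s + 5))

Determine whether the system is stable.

stable

The poles can be read from the denominator factors: s = -10, -7, -2 + j, -2 - j.
Since all poles lie strictly in the left half-plane, the system is stable.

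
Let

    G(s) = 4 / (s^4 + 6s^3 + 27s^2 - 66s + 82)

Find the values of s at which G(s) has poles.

The poles are the roots of the denominator s^4 + 6s^3 + 27s^2 - 66s + 82 = 0.
No real roots exist; factor into two real quadratics: (s^2 - 2s + 2)(s^2 + 8s + 41) = 0.
Each quadratic gives a conjugate pair via the quadratic formula.

s = 1 + j, 1 - j, -4 + 5j, -4 - 5j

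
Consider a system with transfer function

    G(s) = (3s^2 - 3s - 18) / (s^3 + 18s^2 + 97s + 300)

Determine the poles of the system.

The poles are the roots of the denominator s^3 + 18s^2 + 97s + 300 = 0.
Trying s = -12: the polynomial evaluates to 0, so (s + 12) is a factor.
Dividing out leaves s^2 + 6s + 25 = 0.
The quadratic formula then gives s = -3 ± 4j.

s = -3 ± 4j, -12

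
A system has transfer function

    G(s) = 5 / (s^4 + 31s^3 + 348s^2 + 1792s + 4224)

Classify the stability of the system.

The denominator s^4 + 31s^3 + 348s^2 + 1792s + 4224 factors as (s + 11)(s^2 + 8s + 32)(s + 12), giving poles at s = -11, -4 + 4j, -4 - 4j, -12.
Since all poles lie strictly in the left half-plane, the system is stable.

stable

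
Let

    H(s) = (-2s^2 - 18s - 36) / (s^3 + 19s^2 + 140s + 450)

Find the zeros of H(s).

s = -3, -6

Set the numerator to zero: -2s^2 - 18s - 36 = 0, i.e. -2·(s^2 + 9s + 18) = 0.
Factoring: (s + 3)(s + 6) = 0.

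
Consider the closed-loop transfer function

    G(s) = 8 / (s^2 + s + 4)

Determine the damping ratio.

Compare the denominator to the standard form s^2 + 2ζωₙs + ωₙ².
ωₙ² = 4, so ωₙ = 2 rad/s.
2ζωₙ = 1, so ζ = 1/(2·2) = 0.25.

ζ = 0.25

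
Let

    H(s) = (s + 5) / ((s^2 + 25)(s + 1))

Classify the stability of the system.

marginally stable

The poles can be read from the denominator factors: s = ±5j, -1.
Since the simple pole(s) at s = 5j, -5j lie on the jω-axis with none in the right half-plane, the system is marginally stable.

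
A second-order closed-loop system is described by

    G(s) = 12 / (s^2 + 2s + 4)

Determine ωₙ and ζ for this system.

ωₙ = 2 rad/s, ζ = 0.5

Compare the denominator to the standard form s^2 + 2ζωₙs + ωₙ².
ωₙ² = 4, so ωₙ = 2 rad/s.
2ζωₙ = 2, so ζ = 2/(2·2) = 0.5.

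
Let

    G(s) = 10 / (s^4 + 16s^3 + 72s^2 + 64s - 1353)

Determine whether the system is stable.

The denominator s^4 + 16s^3 + 72s^2 + 64s - 1353 factors as (s - 3)(s + 11)(s^2 + 8s + 41), giving poles at s = 3, -11, -4 + 5j, -4 - 5j.
Since the pole(s) at s = 3 lie in the right half-plane, the system is unstable.

unstable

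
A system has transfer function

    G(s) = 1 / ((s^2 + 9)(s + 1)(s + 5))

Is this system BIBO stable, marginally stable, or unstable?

marginally stable

The poles can be read from the denominator factors: s = 3j, -3j, -1, -5.
Since the simple pole(s) at s = ±3j lie on the jω-axis with none in the right half-plane, the system is marginally stable.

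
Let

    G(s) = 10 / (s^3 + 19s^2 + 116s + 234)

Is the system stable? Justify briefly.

The denominator s^3 + 19s^2 + 116s + 234 factors as (s + 9)(s^2 + 10s + 26), giving poles at s = -9, -5 ± j.
Since all poles lie strictly in the left half-plane, the system is stable.

stable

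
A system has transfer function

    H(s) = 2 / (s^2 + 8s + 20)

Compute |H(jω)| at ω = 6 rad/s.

|H(j6)| ≈ 0.03953

Substitute s = j6: numerator = 2, denominator = -16 + j48.
|H(j6)| = |2| / |-16 + j48| = 2 / 50.596 ≈ 0.03953.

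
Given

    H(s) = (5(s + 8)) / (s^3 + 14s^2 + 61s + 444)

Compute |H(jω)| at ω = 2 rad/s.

Substitute s = j2: numerator = 40 + j10, denominator = 388 + j114.
|H(j2)| = |40 + j10| / |388 + j114| = 41.231 / 404.40 ≈ 0.1020.

|H(j2)| ≈ 0.1020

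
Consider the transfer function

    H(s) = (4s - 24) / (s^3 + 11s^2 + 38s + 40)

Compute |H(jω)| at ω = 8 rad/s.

Substitute s = j8: numerator = -24 + j32, denominator = -664 - j208.
|H(j8)| = |-24 + j32| / |-664 - j208| = 40 / 695.82 ≈ 0.05749.

|H(j8)| ≈ 0.05749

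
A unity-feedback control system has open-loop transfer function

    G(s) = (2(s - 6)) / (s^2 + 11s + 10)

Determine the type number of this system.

Type 0

The denominator has no factor of s at the origin — no free integrator — so this is a Type 0 system.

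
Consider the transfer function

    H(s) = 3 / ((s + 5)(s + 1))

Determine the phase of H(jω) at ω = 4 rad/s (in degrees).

At s = j4: numerator = 3, denominator = -11 + j24.
∠H = ∠num − ∠den = 0° − (114.62°) = -114.6°.

∠H(j4) ≈ -114.6°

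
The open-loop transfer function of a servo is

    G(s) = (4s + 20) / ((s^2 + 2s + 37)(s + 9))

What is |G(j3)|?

|G(j3)| ≈ 0.08586

Substitute s = j3: numerator = 20 + j12, denominator = 234 + j138.
|G(j3)| = |20 + j12| / |234 + j138| = 23.324 / 271.66 ≈ 0.08586.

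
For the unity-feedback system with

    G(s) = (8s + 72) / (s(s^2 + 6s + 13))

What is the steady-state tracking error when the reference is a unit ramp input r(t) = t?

G(s) has one pole at the origin.
This is a Type 1 system. Kv = lim_{s→0} s·G(s) = 72/13.
e_ss = 1/Kv = 1/(72/13) = 13/72 ≈ 0.1806.

e_ss = 0.1806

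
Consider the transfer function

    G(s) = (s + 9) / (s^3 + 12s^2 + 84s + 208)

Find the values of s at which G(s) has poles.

The poles are the roots of the denominator s^3 + 12s^2 + 84s + 208 = 0.
Trying s = -4: the polynomial evaluates to 0, so (s + 4) is a factor.
Dividing out leaves s^2 + 8s + 52 = 0.
The quadratic formula then gives s = -4 ± 6j.

s = -4 ± 6j, -4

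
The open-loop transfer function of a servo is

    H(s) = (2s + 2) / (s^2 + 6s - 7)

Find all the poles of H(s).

s = -7, 1

The poles are the roots of the denominator s^2 + 6s - 7 = 0.
Factoring: (s + 7)(s - 1) = 0, so s = -7 and s = 1.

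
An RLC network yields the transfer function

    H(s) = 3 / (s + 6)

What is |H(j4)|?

Substitute s = j4: numerator = 3, denominator = 6 + j4.
|H(j4)| = |3| / |6 + j4| = 3 / 7.2111 ≈ 0.4160.

|H(j4)| ≈ 0.4160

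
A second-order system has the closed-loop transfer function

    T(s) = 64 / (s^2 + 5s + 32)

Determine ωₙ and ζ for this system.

ωₙ ≈ 5.657 rad/s, ζ ≈ 0.4419

Compare the denominator to the standard form s^2 + 2ζωₙs + ωₙ².
ωₙ² = 32, so ωₙ = √32 ≈ 5.657 rad/s.
2ζωₙ = 5, so ζ = 5/(2·√32) ≈ 0.4419.
With ζ = 0.4419 the response is underdamped.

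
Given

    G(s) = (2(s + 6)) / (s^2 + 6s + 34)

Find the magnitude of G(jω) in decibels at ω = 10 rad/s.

Substitute s = j10: numerator = 12 + j20, denominator = -66 + j60.
|G(j10)| = |12 + j20| / |-66 + j60| = 23.324 / 89.196 ≈ 0.2615.
In decibels: 20·log₁₀(0.2615) ≈ -11.7 dB.

|G(j10)|_dB ≈ -11.7 dB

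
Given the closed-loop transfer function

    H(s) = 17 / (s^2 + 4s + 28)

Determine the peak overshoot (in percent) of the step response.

%OS ≈ 27.7%

Comparing s^2 + 4s + 28 to s^2 + 2ζωₙs + ωₙ²: ωₙ = √28 ≈ 5.292 rad/s and ζ = 4/(2·√28) ≈ 0.3780.
%OS = 100·exp(−πζ/√(1−ζ²)) = 100·exp(−π·0.3780/√(1−0.3780²)) ≈ 27.7%.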